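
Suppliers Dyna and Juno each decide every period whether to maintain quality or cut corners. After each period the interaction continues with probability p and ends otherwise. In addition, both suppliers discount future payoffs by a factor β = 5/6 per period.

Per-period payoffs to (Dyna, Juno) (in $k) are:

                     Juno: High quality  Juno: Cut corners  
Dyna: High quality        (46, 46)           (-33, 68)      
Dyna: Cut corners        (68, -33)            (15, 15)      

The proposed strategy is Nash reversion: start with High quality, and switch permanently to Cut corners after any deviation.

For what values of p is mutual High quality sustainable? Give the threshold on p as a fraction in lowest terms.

132/265

Expected continuation weight on next period's payoff is β·p = 5/6·p, which plays the role of the discount factor.
Cooperation requires 5/6·p ≥ (68−46)/(68−15) = 22/53, hence p ≥ 132/265.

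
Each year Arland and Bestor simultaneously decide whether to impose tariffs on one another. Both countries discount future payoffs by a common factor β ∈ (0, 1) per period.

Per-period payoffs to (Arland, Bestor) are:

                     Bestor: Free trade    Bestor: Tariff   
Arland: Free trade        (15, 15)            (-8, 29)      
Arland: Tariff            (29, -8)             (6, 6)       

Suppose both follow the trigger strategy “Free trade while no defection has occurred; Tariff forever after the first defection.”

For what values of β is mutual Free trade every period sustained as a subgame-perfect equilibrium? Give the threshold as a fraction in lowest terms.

14/23

One-period gain from deviating is 29 − 15 = 14. The loss is 15 − 6 = 9 in every subsequent period, with present value 9·β/(1−β).
Deviation is unprofitable when 9·β/(1−β) ≥ 14, i.e. β/(1−β) ≥ 14/9.
Equivalently β ≥ 14/(14+9) = 14/23.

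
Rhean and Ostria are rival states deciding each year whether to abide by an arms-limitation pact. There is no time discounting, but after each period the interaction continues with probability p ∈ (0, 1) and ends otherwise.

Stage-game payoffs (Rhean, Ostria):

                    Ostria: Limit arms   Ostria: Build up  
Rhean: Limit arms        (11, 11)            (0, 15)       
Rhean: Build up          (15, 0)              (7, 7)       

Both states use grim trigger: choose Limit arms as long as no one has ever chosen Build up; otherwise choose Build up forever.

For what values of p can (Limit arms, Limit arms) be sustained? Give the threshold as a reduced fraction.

1/2

With no time discounting, the continuation probability p plays the role of the discount factor.
Grim-trigger IC: 11/(1−p) ≥ 15 + 7p/(1−p) ⇒ p ≥ (15−11)/(15−7) = 1/2.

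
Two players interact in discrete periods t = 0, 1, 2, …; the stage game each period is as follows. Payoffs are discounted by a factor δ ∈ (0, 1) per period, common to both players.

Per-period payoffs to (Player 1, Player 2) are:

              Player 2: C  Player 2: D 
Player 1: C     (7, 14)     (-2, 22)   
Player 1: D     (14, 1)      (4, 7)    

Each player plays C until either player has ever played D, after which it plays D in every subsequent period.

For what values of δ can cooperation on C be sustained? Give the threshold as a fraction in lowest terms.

7/10

Player 1's threshold: (14−7)/(14−4) = 7/10.
Player 2's threshold: (22−14)/(22−7) = 8/15.
7/10 > 8/15, so Player 1 binds and δ* = 7/10.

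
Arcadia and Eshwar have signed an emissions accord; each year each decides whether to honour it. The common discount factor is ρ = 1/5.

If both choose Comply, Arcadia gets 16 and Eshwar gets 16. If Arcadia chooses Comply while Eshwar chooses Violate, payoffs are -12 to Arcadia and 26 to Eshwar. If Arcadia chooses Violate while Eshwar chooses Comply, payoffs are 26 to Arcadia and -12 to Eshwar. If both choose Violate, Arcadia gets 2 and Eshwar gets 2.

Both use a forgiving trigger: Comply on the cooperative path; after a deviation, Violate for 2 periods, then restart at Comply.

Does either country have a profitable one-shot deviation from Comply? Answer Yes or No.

IC: ρ+…+ρ^2 ≥ (26−16)/(16−2) = 5/7.
At ρ = 1/5: partial sum = 0.2400 < 0.7143. Cooperation not sustainable.

Yes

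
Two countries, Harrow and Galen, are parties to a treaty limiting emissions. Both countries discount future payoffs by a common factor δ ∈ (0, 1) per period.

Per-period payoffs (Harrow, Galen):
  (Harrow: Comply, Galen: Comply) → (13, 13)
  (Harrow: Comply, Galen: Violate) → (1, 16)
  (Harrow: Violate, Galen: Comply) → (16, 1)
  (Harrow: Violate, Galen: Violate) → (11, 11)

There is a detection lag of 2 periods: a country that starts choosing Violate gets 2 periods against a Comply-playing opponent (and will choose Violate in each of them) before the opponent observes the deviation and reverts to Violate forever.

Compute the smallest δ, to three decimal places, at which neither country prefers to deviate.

The best deviation is to choose Violate for all 2 undetected periods, earning 16 each, then 11 forever once detected.
Deviation value: 16(1−δ^2)/(1−δ) + 11δ^2/(1−δ); cooperation value: 13/(1−δ).
IC: 13 ≥ 16(1−δ^2) + 11δ^2 = 16 − 5δ^2.
So δ^2 ≥ 3/5, giving δ ≥ (3/5)^(1/2) ≈ 0.775.

0.775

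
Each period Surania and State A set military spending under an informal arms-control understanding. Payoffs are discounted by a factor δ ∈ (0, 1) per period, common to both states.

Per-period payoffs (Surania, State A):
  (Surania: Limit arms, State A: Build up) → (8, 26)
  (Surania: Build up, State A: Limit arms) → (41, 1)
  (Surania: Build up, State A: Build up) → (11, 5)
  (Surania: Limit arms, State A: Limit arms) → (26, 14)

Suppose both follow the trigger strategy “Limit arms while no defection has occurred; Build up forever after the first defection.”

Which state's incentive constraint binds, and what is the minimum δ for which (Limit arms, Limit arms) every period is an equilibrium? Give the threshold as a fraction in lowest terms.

State A; δ ≥ 4/7

Surania: cooperation gives 26 each period; deviation gives 41 once then 11 forever.
  26/(1−δ) ≥ 41 + 11δ/(1−δ) ⇒ δ ≥ 15/30 = 1/2.
State A: cooperation gives 14 each period; deviation gives 26 once then 5 forever.
  δ ≥ 12/21 = 4/7.
Both must hold, so the binding constraint is State A's: δ ≥ 4/7.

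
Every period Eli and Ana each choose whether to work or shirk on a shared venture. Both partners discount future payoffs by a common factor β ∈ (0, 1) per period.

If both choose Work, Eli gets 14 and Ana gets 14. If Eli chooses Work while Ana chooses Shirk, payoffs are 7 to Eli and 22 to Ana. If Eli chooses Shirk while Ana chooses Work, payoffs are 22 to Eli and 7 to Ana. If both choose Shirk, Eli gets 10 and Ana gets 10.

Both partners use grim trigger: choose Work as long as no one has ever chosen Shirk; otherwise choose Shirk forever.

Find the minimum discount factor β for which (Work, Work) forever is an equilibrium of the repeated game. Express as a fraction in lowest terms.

2/3

One-period gain from deviating is 22 − 14 = 8. The loss is 14 − 10 = 4 in every subsequent period, with present value 4·β/(1−β).
Deviation is unprofitable when 4·β/(1−β) ≥ 8, i.e. β/(1−β) ≥ 2.
Equivalently β ≥ 8/(8+4) = 2/3.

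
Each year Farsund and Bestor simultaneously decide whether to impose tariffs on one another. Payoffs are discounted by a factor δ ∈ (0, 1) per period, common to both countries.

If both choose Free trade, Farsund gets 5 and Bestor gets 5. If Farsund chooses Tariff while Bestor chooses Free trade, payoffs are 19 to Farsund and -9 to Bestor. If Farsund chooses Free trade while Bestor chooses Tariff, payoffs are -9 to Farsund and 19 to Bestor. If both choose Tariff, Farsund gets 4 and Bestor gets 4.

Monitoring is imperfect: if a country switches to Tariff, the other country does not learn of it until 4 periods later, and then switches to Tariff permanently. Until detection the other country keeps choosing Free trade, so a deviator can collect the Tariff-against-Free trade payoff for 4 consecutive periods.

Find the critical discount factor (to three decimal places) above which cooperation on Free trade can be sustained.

0.983

The best deviation is to choose Tariff for all 4 undetected periods, earning 19 each, then 4 forever once detected.
Deviation value: 19(1−δ^4)/(1−δ) + 4δ^4/(1−δ); cooperation value: 5/(1−δ).
IC: 5 ≥ 19(1−δ^4) + 4δ^4 = 19 − 15δ^4.
So δ^4 ≥ 14/15, giving δ ≥ (14/15)^(1/4) ≈ 0.983.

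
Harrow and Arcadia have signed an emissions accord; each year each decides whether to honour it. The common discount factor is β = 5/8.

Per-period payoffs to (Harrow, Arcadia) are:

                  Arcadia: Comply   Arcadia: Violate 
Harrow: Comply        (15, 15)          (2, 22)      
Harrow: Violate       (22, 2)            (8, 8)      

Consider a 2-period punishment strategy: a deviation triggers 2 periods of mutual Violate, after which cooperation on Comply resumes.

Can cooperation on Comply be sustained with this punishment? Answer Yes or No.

Yes

A one-shot deviation gives 22 now, then 8 for 2 periods, then back to 15.
Gain from deviating: (22−15) today; loss: (15−8) in each of the next 2 periods.
No-deviation condition: (15−8)(β+…+β^2) ≥ 22−15, i.e. β+…+β^2 ≥ 1.
At β = 5/8: β+…+β^2 = 1.0156 ≥ 1.0000.
So cooperation is sustainable.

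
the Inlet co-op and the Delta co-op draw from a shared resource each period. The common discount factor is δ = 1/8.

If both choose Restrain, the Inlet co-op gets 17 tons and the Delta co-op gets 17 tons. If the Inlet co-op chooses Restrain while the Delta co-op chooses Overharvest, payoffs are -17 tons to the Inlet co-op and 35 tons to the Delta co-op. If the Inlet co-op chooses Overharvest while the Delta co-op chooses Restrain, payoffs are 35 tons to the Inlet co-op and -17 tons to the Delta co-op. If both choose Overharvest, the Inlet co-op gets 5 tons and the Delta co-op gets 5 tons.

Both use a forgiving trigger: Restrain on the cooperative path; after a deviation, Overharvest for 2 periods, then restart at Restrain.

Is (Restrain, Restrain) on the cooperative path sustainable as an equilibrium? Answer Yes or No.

No

Comparing payoff streams over the 3 periods until play realigns: cooperate → 17(1+δ+…+δ^2); deviate → 35 + 5(δ+…+δ^2).
Cooperation is sustained iff (17−5)(δ+…+δ^2) ≥ 35−17.
δ+…+δ^2 = 1/8·(1−(1/8)^2)/(1−1/8) = 0.1406, and (35−17)/(17−5) = 1.5000.
0.1406 < 1.5000, so cooperation is not sustainable.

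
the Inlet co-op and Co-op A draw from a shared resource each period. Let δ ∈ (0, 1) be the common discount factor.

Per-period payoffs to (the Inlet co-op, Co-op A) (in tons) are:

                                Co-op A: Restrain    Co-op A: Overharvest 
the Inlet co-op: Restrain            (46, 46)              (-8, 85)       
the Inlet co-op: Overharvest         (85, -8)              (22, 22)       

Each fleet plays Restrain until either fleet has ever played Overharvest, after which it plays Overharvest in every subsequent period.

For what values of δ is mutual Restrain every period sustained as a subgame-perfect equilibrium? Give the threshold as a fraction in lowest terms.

Under grim trigger the critical discount factor is (T−C)/(T−P) with T = 85, C = 46, P = 22.
δ* = (85−46)/(85−22) = 39/63 = 13/21.

13/21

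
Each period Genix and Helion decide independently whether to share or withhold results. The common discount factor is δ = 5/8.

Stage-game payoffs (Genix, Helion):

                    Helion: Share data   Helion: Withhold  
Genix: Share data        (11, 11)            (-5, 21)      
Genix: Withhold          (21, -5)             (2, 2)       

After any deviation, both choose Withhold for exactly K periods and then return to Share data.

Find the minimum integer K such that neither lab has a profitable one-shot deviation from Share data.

Need Σ_{k=1}^{K} δ^k ≥ (21−11)/(11−2) = 1.1111 at δ = 5/8.
At K = 2 the sum is 1.0156 < 1.1111; at K = 3 it is 1.2598 ≥ 1.1111.
So the minimum punishment length is K = 3.

3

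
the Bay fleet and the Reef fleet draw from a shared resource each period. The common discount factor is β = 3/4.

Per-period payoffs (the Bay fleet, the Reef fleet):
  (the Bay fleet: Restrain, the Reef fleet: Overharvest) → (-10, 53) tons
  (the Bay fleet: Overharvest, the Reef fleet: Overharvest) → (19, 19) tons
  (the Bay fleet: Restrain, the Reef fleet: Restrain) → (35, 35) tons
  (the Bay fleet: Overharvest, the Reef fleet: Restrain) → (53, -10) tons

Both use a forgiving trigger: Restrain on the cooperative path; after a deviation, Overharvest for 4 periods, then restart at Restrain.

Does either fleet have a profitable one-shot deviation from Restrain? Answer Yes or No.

IC: β+…+β^4 ≥ (53−35)/(35−19) = 9/8.
At β = 3/4: partial sum = 2.0508 ≥ 1.1250. Cooperation sustainable.

No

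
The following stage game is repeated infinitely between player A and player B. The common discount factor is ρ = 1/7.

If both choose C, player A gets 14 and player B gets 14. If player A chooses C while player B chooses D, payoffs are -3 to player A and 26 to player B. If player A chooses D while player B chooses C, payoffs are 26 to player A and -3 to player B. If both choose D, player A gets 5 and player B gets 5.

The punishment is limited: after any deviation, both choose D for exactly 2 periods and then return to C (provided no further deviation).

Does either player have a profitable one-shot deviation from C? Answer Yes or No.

Yes

A one-shot deviation gives 26 now, then 5 for 2 periods, then back to 14.
Gain from deviating: (26−14) today; loss: (14−5) in each of the next 2 periods.
No-deviation condition: (14−5)(ρ+…+ρ^2) ≥ 26−14, i.e. ρ+…+ρ^2 ≥ 4/3.
At ρ = 1/7: ρ+…+ρ^2 = 0.1633 < 1.3333.
So cooperation is not sustainable.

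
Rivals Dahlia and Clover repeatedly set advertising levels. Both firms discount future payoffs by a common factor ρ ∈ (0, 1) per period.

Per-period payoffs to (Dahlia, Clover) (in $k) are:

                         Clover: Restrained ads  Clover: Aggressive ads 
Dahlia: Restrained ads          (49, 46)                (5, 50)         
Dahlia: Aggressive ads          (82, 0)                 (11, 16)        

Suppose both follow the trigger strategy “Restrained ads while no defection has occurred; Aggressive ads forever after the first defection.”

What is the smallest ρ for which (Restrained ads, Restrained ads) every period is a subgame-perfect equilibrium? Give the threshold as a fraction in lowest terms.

33/71

Dahlia's threshold: (82−49)/(82−11) = 33/71.
Clover's threshold: (50−46)/(50−16) = 2/17.
33/71 > 2/17, so Dahlia binds and ρ* = 33/71.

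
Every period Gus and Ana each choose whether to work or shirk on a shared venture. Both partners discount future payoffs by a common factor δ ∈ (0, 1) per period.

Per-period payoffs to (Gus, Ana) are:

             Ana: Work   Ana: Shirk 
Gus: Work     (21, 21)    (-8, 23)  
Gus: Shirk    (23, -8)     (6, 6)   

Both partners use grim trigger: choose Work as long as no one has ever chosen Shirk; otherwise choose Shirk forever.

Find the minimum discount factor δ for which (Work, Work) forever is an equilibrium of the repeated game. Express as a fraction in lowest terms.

2/17

21/(1−δ) ≥ 23 + 6δ/(1−δ)
21 ≥ 23 − 17δ
δ ≥ 2/17.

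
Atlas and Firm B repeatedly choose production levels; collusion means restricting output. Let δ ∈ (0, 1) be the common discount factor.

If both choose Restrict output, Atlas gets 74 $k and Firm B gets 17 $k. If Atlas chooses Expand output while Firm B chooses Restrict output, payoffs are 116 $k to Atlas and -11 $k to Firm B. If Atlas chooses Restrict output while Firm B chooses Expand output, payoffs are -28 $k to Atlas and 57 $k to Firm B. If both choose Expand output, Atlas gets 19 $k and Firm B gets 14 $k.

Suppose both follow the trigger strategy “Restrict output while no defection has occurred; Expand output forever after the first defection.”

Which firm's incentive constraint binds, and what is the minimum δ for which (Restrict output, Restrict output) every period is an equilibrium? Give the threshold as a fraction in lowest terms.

For Atlas: deviation gain 116−74 = 42, per-period punishment loss 74−19 = 55. IC gives δ ≥ 42/97.
For Firm B: gain 40, loss 3 per period, so δ ≥ 40/43.
The tighter constraint is Firm B's, so cooperation needs δ ≥ 40/43.

Firm B; δ ≥ 40/43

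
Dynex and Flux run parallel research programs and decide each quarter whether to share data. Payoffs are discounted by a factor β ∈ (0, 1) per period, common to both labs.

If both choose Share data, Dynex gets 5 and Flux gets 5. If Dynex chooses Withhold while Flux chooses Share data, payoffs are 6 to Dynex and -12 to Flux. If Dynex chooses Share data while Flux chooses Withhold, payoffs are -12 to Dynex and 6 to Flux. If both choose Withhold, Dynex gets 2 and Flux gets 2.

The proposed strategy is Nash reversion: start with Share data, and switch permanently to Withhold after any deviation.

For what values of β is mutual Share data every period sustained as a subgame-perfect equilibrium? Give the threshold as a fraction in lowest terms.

1/4

Cooperation forever yields 5 each period: 5/(1−β).
Deviating yields 6 once, then 2 forever: 6 + 2β/(1−β).
No profitable deviation requires 5/(1−β) ≥ 6 + 2β/(1−β).
Multiplying by (1−β): 5 ≥ 6(1−β) + 2β = 6 − 4β.
So 4β ≥ 1, i.e. β ≥ 1/4.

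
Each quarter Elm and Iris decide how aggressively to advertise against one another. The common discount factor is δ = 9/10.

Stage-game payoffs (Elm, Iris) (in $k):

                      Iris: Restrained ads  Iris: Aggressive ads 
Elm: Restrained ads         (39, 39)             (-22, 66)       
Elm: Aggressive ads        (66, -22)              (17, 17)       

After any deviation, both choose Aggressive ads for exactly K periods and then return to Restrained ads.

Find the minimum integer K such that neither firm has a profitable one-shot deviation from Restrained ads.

No profitable deviation requires (39−17)(δ+…+δ^K) ≥ 66−39, i.e. δ+…+δ^K ≥ 27/22 ≈ 1.2273.
With δ = 9/10, the partial sums are K=1: 0.9000, K=2: 1.7100.
K = 2 is the first length at which the sum reaches 1.2273.

2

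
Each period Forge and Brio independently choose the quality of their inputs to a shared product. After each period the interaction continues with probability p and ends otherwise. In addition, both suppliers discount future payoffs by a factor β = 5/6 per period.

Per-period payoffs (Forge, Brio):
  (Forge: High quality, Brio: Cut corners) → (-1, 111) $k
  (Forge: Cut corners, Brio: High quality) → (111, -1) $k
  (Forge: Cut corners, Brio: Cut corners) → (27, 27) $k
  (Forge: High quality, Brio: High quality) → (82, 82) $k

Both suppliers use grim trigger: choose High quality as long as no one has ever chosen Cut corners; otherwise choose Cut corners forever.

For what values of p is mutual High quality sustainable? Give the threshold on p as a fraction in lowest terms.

29/70

With continuation probability p and discount β, the effective per-period discount factor is βp.
Grim-trigger IC: βp ≥ (111−82)/(111−27) = 29/84.
So p ≥ (29/84)/(5/6) = 29/70.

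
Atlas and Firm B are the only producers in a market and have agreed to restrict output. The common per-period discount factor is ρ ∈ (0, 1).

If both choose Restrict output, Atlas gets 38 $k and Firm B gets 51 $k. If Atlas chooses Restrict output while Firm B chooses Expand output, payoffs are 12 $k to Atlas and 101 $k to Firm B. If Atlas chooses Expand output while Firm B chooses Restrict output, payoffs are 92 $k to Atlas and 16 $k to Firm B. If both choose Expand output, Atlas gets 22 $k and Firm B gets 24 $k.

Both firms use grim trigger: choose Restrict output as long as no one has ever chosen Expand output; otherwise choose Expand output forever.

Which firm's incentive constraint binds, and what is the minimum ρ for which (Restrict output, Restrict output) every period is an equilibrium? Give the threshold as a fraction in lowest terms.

Atlas's threshold: (92−38)/(92−22) = 27/35.
Firm B's threshold: (101−51)/(101−24) = 50/77.
27/35 > 50/77, so Atlas binds and ρ* = 27/35.

Atlas; ρ ≥ 27/35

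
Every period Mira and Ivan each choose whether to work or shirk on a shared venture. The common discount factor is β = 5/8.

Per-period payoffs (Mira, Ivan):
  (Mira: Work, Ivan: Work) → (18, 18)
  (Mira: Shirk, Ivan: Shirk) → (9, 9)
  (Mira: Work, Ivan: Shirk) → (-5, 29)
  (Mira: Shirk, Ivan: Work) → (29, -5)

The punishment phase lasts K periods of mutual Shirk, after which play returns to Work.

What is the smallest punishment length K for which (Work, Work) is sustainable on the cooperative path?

No profitable deviation requires (18−9)(β+…+β^K) ≥ 29−18, i.e. β+…+β^K ≥ 11/9 ≈ 1.2222.
With β = 5/8, the partial sums are K=1: 0.6250, K=2: 1.0156, K=3: 1.2598.
K = 3 is the first length at which the sum reaches 1.2222.

3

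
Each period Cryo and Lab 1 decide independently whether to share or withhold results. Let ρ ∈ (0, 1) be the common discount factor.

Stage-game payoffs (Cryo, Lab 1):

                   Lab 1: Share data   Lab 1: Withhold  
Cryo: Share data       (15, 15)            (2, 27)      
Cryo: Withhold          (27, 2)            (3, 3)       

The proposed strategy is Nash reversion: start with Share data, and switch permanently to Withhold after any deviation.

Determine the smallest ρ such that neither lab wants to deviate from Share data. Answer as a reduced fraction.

1/2

Cooperation forever yields 15 each period: 15/(1−ρ).
Deviating yields 27 once, then 3 forever: 27 + 3ρ/(1−ρ).
No profitable deviation requires 15/(1−ρ) ≥ 27 + 3ρ/(1−ρ).
Multiplying by (1−ρ): 15 ≥ 27(1−ρ) + 3ρ = 27 − 24ρ.
So 24ρ ≥ 12, i.e. ρ ≥ 12/24 = 1/2.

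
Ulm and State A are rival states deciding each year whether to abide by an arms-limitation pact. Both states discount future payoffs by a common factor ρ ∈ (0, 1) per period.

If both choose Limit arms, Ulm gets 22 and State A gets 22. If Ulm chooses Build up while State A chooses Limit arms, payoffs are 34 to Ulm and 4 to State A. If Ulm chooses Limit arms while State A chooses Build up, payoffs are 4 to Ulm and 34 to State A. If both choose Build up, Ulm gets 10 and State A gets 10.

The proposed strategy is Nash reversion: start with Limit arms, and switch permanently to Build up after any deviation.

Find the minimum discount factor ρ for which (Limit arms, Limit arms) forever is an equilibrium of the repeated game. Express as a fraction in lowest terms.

Under grim trigger the critical discount factor is (T−C)/(T−P) with T = 34, C = 22, P = 10.
ρ* = (34−22)/(34−10) = 12/24 = 1/2.

1/2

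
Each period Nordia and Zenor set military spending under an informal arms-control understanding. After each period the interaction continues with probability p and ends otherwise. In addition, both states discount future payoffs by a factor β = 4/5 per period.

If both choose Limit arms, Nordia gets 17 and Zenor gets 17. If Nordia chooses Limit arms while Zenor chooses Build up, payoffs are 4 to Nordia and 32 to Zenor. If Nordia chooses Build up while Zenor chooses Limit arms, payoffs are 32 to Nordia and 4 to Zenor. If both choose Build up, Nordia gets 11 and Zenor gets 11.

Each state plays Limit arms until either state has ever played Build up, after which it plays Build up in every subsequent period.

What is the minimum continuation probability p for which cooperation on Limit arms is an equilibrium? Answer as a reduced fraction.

Expected continuation weight on next period's payoff is β·p = 4/5·p, which plays the role of the discount factor.
Cooperation requires 4/5·p ≥ (32−17)/(32−11) = 5/7, hence p ≥ 25/28.

25/28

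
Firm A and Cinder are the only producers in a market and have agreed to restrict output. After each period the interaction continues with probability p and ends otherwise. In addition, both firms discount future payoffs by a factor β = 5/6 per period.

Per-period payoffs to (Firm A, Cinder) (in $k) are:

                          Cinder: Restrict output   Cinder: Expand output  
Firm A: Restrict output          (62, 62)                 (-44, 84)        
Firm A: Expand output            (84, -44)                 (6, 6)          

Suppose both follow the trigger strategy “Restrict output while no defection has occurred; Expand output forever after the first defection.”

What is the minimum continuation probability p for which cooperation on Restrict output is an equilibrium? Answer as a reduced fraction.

Expected continuation weight on next period's payoff is β·p = 5/6·p, which plays the role of the discount factor.
Cooperation requires 5/6·p ≥ (84−62)/(84−6) = 11/39, hence p ≥ 22/65.

22/65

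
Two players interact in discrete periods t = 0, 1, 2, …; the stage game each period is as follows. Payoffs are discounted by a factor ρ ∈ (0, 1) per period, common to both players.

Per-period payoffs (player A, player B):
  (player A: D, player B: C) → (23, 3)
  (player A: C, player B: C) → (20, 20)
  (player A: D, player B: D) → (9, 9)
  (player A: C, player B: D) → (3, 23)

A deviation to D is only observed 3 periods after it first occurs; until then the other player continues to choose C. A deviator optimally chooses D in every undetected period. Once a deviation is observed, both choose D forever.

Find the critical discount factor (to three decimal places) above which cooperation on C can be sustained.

0.598

The best deviation is to choose D for all 3 undetected periods, earning 23 each, then 9 forever once detected.
Deviation value: 23(1−ρ^3)/(1−ρ) + 9ρ^3/(1−ρ); cooperation value: 20/(1−ρ).
IC: 20 ≥ 23(1−ρ^3) + 9ρ^3 = 23 − 14ρ^3.
So ρ^3 ≥ 3/14, giving ρ ≥ (3/14)^(1/3) ≈ 0.598.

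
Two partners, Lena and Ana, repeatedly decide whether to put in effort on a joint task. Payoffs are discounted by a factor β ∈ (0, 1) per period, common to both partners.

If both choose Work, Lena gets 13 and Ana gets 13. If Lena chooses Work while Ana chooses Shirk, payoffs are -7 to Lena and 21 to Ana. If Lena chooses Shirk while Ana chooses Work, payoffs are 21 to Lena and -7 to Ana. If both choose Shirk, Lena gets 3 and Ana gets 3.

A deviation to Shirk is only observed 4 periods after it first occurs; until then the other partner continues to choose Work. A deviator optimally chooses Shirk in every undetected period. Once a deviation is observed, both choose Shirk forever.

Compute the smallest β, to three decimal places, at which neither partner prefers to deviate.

The best deviation is to choose Shirk for all 4 undetected periods, earning 21 each, then 3 forever once detected.
Deviation value: 21(1−β^4)/(1−β) + 3β^4/(1−β); cooperation value: 13/(1−β).
IC: 13 ≥ 21(1−β^4) + 3β^4 = 21 − 18β^4.
So β^4 ≥ 8/18 = 4/9, giving β ≥ (4/9)^(1/4) ≈ 0.816.

0.816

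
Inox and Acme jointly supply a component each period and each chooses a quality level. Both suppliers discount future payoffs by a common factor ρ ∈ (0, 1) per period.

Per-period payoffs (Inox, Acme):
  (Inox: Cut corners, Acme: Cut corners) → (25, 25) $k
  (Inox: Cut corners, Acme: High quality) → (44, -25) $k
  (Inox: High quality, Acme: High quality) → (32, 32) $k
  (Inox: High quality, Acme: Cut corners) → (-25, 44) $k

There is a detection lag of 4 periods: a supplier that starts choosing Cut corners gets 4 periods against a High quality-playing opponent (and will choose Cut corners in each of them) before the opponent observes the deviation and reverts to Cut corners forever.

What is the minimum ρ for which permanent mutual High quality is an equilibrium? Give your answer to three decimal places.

A deviator earns 44 for 4 periods, then 25 forever; cooperating earns 32 forever. Multiplying the IC by (1−ρ):
32 ≥ 44(1−ρ^4) + 25ρ^4, so 19·ρ^4 ≥ 12 and ρ^4 ≥ 12/19.
ρ ≥ (12/19)^(1/4) ≈ 0.891.

0.891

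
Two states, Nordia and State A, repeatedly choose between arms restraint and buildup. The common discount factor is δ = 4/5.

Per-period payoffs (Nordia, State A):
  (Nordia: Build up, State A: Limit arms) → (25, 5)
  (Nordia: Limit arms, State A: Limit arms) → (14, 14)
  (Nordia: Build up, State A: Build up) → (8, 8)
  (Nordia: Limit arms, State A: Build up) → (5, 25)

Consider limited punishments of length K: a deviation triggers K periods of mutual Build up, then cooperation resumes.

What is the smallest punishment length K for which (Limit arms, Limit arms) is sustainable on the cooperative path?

3

Need Σ_{k=1}^{K} δ^k ≥ (25−14)/(14−8) = 1.8333 at δ = 4/5.
At K = 2 the sum is 1.4400 < 1.8333; at K = 3 it is 1.9520 ≥ 1.8333.
So the minimum punishment length is K = 3.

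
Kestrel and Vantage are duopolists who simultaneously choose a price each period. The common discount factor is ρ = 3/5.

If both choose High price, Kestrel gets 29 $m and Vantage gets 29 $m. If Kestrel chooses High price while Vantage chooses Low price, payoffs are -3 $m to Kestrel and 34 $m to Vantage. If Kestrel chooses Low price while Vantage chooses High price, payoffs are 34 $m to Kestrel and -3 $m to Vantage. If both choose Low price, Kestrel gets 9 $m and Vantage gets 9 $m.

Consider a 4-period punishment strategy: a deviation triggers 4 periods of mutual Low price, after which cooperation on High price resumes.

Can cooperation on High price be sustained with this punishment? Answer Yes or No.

Yes

Comparing payoff streams over the 5 periods until play realigns: cooperate → 29(1+ρ+…+ρ^4); deviate → 34 + 9(ρ+…+ρ^4).
Cooperation is sustained iff (29−9)(ρ+…+ρ^4) ≥ 34−29.
ρ+…+ρ^4 = 3/5·(1−(3/5)^4)/(1−3/5) = 1.3056, and (34−29)/(29−9) = 0.2500.
1.3056 ≥ 0.2500, so cooperation is sustainable.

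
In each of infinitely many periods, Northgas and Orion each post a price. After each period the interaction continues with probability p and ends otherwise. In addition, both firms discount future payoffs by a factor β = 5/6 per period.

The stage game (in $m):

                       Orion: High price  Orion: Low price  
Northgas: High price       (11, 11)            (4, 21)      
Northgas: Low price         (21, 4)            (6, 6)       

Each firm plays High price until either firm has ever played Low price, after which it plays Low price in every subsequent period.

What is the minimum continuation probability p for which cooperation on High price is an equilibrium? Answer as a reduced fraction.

4/5

Expected continuation weight on next period's payoff is β·p = 5/6·p, which plays the role of the discount factor.
Cooperation requires 5/6·p ≥ (21−11)/(21−6) = 2/3, hence p ≥ 4/5.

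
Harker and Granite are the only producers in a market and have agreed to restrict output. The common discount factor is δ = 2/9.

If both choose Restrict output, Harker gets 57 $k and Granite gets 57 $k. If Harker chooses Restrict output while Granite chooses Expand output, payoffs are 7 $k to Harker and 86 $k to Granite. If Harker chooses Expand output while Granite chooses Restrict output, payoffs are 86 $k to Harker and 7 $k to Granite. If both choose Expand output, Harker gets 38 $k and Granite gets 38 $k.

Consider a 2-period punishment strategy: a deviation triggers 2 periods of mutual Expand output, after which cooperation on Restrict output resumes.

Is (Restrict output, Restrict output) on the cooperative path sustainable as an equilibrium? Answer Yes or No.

No

IC: δ+…+δ^2 ≥ (86−57)/(57−38) = 29/19.
At δ = 2/9: partial sum = 0.2716 < 1.5263. Cooperation not sustainable.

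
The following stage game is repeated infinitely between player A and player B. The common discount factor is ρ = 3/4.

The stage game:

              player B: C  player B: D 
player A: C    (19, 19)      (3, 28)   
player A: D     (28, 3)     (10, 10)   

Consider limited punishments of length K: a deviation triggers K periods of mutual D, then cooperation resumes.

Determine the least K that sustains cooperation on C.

2

IC: ρ(1−ρ^K)/(1−ρ) ≥ (28−19)/(19−10) = 1.
With ρ = 3/4: need 1 − ρ^K ≥ 1·(1−3/4)/(3/4), i.e. ρ^K ≤ 0.6667.
Since (3/4)^1 = 0.7500 and (3/4)^2 = 0.5625, the smallest such K is 2.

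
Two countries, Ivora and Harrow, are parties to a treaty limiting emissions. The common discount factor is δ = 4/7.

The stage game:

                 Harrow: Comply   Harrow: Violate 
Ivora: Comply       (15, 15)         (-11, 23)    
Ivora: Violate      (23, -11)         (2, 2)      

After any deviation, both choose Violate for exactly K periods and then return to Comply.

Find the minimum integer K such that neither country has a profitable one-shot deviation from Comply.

No profitable deviation requires (15−2)(δ+…+δ^K) ≥ 23−15, i.e. δ+…+δ^K ≥ 8/13 ≈ 0.6154.
With δ = 4/7, the partial sums are K=1: 0.5714, K=2: 0.8980.
K = 2 is the first length at which the sum reaches 0.6154.

2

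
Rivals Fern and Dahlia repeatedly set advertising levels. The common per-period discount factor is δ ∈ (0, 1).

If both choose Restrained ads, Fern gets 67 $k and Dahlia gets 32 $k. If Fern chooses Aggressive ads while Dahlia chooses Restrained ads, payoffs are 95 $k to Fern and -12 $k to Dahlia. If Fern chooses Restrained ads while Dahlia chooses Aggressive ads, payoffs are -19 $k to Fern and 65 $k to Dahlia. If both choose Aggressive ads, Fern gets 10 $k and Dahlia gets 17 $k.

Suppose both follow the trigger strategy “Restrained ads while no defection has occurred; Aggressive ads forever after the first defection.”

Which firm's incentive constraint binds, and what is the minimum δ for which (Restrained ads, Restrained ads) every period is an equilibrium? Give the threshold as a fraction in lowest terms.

Dahlia; δ ≥ 11/16

For Fern: deviation gain 95−67 = 28, per-period punishment loss 67−10 = 57. IC gives δ ≥ 28/85.
For Dahlia: gain 33, loss 15 per period, so δ ≥ 33/48 = 11/16.
The tighter constraint is Dahlia's, so cooperation needs δ ≥ 11/16.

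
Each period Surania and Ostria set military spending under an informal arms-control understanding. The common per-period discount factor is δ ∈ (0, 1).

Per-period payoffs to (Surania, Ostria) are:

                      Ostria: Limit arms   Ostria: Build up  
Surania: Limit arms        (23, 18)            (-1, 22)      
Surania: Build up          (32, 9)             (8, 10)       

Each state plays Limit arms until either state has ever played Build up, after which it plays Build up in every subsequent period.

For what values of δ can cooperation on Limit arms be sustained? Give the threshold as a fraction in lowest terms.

3/8

For Surania: deviation gain 32−23 = 9, per-period punishment loss 23−8 = 15. IC gives δ ≥ 9/24 = 3/8.
For Ostria: gain 4, loss 8 per period, so δ ≥ 4/12 = 1/3.
The tighter constraint is Surania's, so cooperation needs δ ≥ 3/8.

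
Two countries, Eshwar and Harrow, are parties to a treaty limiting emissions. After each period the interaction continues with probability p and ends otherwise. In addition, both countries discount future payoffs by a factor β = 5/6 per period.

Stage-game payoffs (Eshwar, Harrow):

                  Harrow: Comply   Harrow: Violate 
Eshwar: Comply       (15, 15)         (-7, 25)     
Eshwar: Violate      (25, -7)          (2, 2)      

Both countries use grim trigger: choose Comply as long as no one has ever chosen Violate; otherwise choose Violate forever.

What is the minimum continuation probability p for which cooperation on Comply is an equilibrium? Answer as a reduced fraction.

12/23

With continuation probability p and discount β, the effective per-period discount factor is βp.
Grim-trigger IC: βp ≥ (25−15)/(25−2) = 10/23.
So p ≥ (10/23)/(5/6) = 12/23.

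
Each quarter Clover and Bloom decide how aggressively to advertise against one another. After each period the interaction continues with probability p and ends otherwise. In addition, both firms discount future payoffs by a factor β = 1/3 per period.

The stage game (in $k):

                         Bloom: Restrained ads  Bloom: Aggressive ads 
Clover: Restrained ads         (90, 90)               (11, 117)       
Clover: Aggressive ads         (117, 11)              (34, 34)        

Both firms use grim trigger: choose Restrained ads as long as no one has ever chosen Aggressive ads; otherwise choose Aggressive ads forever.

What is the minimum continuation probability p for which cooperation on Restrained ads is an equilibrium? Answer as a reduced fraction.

81/83

With continuation probability p and discount β, the effective per-period discount factor is βp.
Grim-trigger IC: βp ≥ (117−90)/(117−34) = 27/83.
So p ≥ (27/83)/(1/3) = 81/83.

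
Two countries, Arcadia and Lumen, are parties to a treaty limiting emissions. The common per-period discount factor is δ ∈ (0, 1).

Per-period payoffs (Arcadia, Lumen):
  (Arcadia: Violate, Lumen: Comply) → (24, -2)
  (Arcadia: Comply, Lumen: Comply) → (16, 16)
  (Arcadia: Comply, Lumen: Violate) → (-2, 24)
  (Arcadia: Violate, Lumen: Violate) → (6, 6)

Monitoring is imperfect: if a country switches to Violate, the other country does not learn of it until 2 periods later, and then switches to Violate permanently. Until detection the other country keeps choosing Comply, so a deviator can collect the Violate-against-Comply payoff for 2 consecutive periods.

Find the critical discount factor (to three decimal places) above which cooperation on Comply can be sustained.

0.667

A deviator earns 24 for 2 periods, then 6 forever; cooperating earns 16 forever. Multiplying the IC by (1−δ):
16 ≥ 24(1−δ^2) + 6δ^2, so 18·δ^2 ≥ 8 and δ^2 ≥ 4/9.
δ ≥ (4/9)^(1/2) ≈ 0.667.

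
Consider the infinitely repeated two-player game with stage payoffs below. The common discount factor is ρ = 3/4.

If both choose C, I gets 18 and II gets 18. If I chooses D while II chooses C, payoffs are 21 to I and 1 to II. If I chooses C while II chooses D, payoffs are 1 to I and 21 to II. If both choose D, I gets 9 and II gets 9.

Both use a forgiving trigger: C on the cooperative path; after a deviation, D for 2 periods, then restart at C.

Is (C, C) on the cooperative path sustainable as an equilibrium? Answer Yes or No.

Yes

IC: ρ+…+ρ^2 ≥ (21−18)/(18−9) = 1/3.
At ρ = 3/4: partial sum = 1.3125 ≥ 0.3333. Cooperation sustainable.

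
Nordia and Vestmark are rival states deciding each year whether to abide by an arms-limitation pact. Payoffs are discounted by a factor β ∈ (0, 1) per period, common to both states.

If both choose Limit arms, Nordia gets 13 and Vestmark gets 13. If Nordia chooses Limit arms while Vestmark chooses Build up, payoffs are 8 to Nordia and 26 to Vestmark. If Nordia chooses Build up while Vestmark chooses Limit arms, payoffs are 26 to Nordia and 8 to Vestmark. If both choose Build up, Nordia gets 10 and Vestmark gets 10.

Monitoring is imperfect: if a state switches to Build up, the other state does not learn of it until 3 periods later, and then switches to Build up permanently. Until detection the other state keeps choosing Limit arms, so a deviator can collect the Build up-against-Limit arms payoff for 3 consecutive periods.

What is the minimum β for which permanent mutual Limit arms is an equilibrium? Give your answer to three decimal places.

A deviator earns 26 for 3 periods, then 10 forever; cooperating earns 13 forever. Multiplying the IC by (1−β):
13 ≥ 26(1−β^3) + 10β^3, so 16·β^3 ≥ 13 and β^3 ≥ 13/16.
β ≥ (13/16)^(1/3) ≈ 0.933.

0.933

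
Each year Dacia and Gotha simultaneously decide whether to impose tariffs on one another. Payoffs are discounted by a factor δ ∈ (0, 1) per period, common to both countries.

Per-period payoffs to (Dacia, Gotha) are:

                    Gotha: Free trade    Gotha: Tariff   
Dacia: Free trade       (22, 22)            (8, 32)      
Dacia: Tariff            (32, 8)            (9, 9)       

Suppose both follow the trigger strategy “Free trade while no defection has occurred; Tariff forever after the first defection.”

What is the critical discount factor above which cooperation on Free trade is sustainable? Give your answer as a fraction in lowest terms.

One-period gain from deviating is 32 − 22 = 10. The loss is 22 − 9 = 13 in every subsequent period, with present value 13·δ/(1−δ).
Deviation is unprofitable when 13·δ/(1−δ) ≥ 10, i.e. δ/(1−δ) ≥ 10/13.
Equivalently δ ≥ 10/(10+13) = 10/23.

10/23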